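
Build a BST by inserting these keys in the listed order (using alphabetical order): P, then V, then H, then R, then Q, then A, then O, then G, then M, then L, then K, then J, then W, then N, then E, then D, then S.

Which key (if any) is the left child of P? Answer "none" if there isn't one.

Resulting structure (node: left, right):
  P: L=H, R=V
  V: L=R, R=W
  H: L=A, R=O
  R: L=Q, R=S
  Q: L=–, R=–
  A: L=–, R=G
  O: L=M, R=–
  G: L=E, R=–
  M: L=L, R=N
  L: L=K, R=–
  K: L=J, R=–
  J: L=–, R=–
  W: L=–, R=–
  N: L=–, R=–
  E: L=D, R=–
  D: L=–, R=–
  S: L=–, R=–

H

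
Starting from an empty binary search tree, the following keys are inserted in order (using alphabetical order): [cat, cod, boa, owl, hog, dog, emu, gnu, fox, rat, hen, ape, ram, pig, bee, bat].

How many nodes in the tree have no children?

cat: root
cod: right child of cat (depth 1)
boa: left child of cat (depth 1)
owl: right child of cod (depth 2)
hog: left child of owl (depth 3)
dog: left child of hog (depth 4)
emu: right child of dog (depth 5)
gnu: right child of emu (depth 6)
fox: left child of gnu (depth 7)
rat: right child of owl (depth 3)
hen: right child of gnu (depth 7)
ape: left child of boa (depth 2)
ram: left child of rat (depth 4)
pig: left child of ram (depth 5)
bee: right child of ape (depth 3)
bat: left child of bee (depth 4)

Leaves: bat, fox, hen, pig — 4 in total.

4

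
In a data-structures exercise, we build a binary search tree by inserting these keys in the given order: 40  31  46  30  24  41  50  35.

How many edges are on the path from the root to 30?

40: root
31: left child of 40 (depth 1)
46: right child of 40 (depth 1)
30: left child of 31 (depth 2)
24: left child of 30 (depth 3)
41: left child of 46 (depth 2)
50: right child of 46 (depth 2)
35: right child of 31 (depth 2)

Path to 30: 40 → 31 → 30, which is 2 edges.

2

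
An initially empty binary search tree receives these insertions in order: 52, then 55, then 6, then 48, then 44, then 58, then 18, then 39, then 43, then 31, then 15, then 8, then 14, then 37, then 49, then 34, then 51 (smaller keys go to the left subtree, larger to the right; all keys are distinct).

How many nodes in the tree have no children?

Insert 52: tree is empty, so 52 becomes the root.
Insert 55: 55 > 52 → go right. Place as right child of 52.
Insert 6: 6 < 52 → go left. Place as left child of 52.
Insert 48: 48 < 52 → go left; 48 > 6 → go right. Place as right child of 6.
Insert 44: 44 < 52 → go left; 44 > 6 → go right; 44 < 48 → go left. Place as left child of 48.
Insert 58: 58 > 52 → go right; 58 > 55 → go right. Place as right child of 55.
Insert 18: 18 < 52 → go left; 18 > 6 → go right; 18 < 48 → go left; 18 < 44 → go left. Place as left child of 44.
Insert 39: 39 < 52 → go left; 39 > 6 → go right; 39 < 48 → go left; 39 < 44 → go left; 39 > 18 → go right. Place as right child of 18.
Insert 43: 43 < 52 → go left; 43 > 6 → go right; 43 < 48 → go left; 43 < 44 → go left; 43 > 18 → go right; 43 > 39 → go right. Place as right child of 39.
Insert 31: 31 < 52 → go left; 31 > 6 → go right; 31 < 48 → go left; 31 < 44 → go left; 31 > 18 → go right; 31 < 39 → go left. Place as left child of 39.
Insert 15: 15 < 52 → go left; 15 > 6 → go right; 15 < 48 → go left; 15 < 44 → go left; 15 < 18 → go left. Place as left child of 18.
Insert 8: 8 < 52 → go left; 8 > 6 → go right; 8 < 48 → go left; 8 < 44 → go left; 8 < 18 → go left; 8 < 15 → go left. Place as left child of 15.
Insert 14: 14 < 52 → go left; 14 > 6 → go right; 14 < 48 → go left; 14 < 44 → go left; 14 < 18 → go left; 14 < 15 → go left; 14 > 8 → go right. Place as right child of 8.
Insert 37: 37 < 52 → go left; 37 > 6 → go right; 37 < 48 → go left; 37 < 44 → go left; 37 > 18 → go right; 37 < 39 → go left; 37 > 31 → go right. Place as right child of 31.
Insert 49: 49 < 52 → go left; 49 > 6 → go right; 49 > 48 → go right. Place as right child of 48.
Insert 34: 34 < 52 → go left; 34 > 6 → go right; 34 < 48 → go left; 34 < 44 → go left; 34 > 18 → go right; 34 < 39 → go left; 34 > 31 → go right; 34 < 37 → go left. Place as left child of 37.
Insert 51: 51 < 52 → go left; 51 > 6 → go right; 51 > 48 → go right; 51 > 49 → go right. Place as right child of 49.

Leaves: 14, 34, 43, 51, 58 — 5 in total.

5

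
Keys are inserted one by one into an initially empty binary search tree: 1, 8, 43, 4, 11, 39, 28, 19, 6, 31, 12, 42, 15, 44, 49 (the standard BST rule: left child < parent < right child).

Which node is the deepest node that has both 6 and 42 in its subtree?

Insert 1: tree is empty, so 1 becomes the root.
Insert 8: 8 > 1 → go right. Place as right child of 1.
Insert 43: 43 > 1 → go right; 43 > 8 → go right. Place as right child of 8.
Insert 4: 4 > 1 → go right; 4 < 8 → go left. Place as left child of 8.
Insert 11: 11 > 1 → go right; 11 > 8 → go right; 11 < 43 → go left. Place as left child of 43.
Insert 39: 39 > 1 → go right; 39 > 8 → go right; 39 < 43 → go left; 39 > 11 → go right. Place as right child of 11.
Insert 28: 28 > 1 → go right; 28 > 8 → go right; 28 < 43 → go left; 28 > 11 → go right; 28 < 39 → go left. Place as left child of 39.
Insert 19: 19 > 1 → go right; 19 > 8 → go right; 19 < 43 → go left; 19 > 11 → go right; 19 < 39 → go left; 19 < 28 → go left. Place as left child of 28.
Insert 6: 6 > 1 → go right; 6 < 8 → go left; 6 > 4 → go right. Place as right child of 4.
Insert 31: 31 > 1 → go right; 31 > 8 → go right; 31 < 43 → go left; 31 > 11 → go right; 31 < 39 → go left; 31 > 28 → go right. Place as right child of 28.
Insert 12: 12 > 1 → go right; 12 > 8 → go right; 12 < 43 → go left; 12 > 11 → go right; 12 < 39 → go left; 12 < 28 → go left; 12 < 19 → go left. Place as left child of 19.
Insert 42: 42 > 1 → go right; 42 > 8 → go right; 42 < 43 → go left; 42 > 11 → go right; 42 > 39 → go right. Place as right child of 39.
Insert 15: 15 > 1 → go right; 15 > 8 → go right; 15 < 43 → go left; 15 > 11 → go right; 15 < 39 → go left; 15 < 28 → go left; 15 < 19 → go left; 15 > 12 → go right. Place as right child of 12.
Insert 44: 44 > 1 → go right; 44 > 8 → go right; 44 > 43 → go right. Place as right child of 43.
Insert 49: 49 > 1 → go right; 49 > 8 → go right; 49 > 43 → go right; 49 > 44 → go right. Place as right child of 44.

Path to 6: 1 → 8 → 4 → 6
Path to 42: 1 → 8 → 43 → 11 → 39 → 42
The paths share a prefix ending at 8, then split left and right.

8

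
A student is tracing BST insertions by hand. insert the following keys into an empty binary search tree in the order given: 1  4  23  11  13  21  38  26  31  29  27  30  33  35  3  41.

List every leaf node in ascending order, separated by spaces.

Resulting structure (node: left, right):
  1: L=–, R=4
  4: L=3, R=23
  23: L=11, R=38
  11: L=–, R=13
  13: L=–, R=21
  21: L=–, R=–
  38: L=26, R=41
  26: L=–, R=31
  31: L=29, R=33
  29: L=27, R=30
  27: L=–, R=–
  30: L=–, R=–
  33: L=–, R=35
  35: L=–, R=–
  3: L=–, R=–
  41: L=–, R=–

3 21 27 30 35 41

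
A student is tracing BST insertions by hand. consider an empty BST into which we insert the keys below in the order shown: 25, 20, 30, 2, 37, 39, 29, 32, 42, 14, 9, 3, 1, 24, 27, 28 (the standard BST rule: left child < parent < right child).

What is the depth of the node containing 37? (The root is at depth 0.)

2

25: root
20: left child of 25 (depth 1)
30: right child of 25 (depth 1)
2: left child of 20 (depth 2)
37: right child of 30 (depth 2)
39: right child of 37 (depth 3)
29: left child of 30 (depth 2)
32: left child of 37 (depth 3)
42: right child of 39 (depth 4)
14: right child of 2 (depth 3)
9: left child of 14 (depth 4)
3: left child of 9 (depth 5)
1: left child of 2 (depth 3)
24: right child of 20 (depth 2)
27: left child of 29 (depth 3)
28: right child of 27 (depth 4)

Path to 37: 25 → 30 → 37, which is 2 edges.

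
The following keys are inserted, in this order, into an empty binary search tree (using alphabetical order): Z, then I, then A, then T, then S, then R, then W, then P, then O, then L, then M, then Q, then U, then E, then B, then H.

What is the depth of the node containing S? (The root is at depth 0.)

Insert Z: tree is empty, so Z becomes the root.
Insert I: I < Z → go left. Place as left child of Z.
Insert A: A < Z → go left; A < I → go left. Place as left child of I.
Insert T: T < Z → go left; T > I → go right. Place as right child of I.
Insert S: S < Z → go left; S > I → go right; S < T → go left. Place as left child of T.
Insert R: R < Z → go left; R > I → go right; R < T → go left; R < S → go left. Place as left child of S.
Insert W: W < Z → go left; W > I → go right; W > T → go right. Place as right child of T.
Insert P: P < Z → go left; P > I → go right; P < T → go left; P < S → go left; P < R → go left. Place as left child of R.
Insert O: O < Z → go left; O > I → go right; O < T → go left; O < S → go left; O < R → go left; O < P → go left. Place as left child of P.
Insert L: L < Z → go left; L > I → go right; L < T → go left; L < S → go left; L < R → go left; L < P → go left; L < O → go left. Place as left child of O.
Insert M: M < Z → go left; M > I → go right; M < T → go left; M < S → go left; M < R → go left; M < P → go left; M < O → go left; M > L → go right. Place as right child of L.
Insert Q: Q < Z → go left; Q > I → go right; Q < T → go left; Q < S → go left; Q < R → go left; Q > P → go right. Place as right child of P.
Insert U: U < Z → go left; U > I → go right; U > T → go right; U < W → go left. Place as left child of W.
Insert E: E < Z → go left; E < I → go left; E > A → go right. Place as right child of A.
Insert B: B < Z → go left; B < I → go left; B > A → go right; B < E → go left. Place as left child of E.
Insert H: H < Z → go left; H < I → go left; H > A → go right; H > E → go right. Place as right child of E.

Path to S: Z → I → T → S, which is 3 edges.

3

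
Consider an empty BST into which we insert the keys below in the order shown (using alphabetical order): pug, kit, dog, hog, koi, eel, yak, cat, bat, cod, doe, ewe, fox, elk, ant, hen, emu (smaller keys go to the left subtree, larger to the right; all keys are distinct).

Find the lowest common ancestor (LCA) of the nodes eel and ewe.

eel

Resulting structure (node: left, right):
  pug: L=kit, R=yak
  kit: L=dog, R=koi
  dog: L=cat, R=hog
  hog: L=eel, R=–
  koi: L=–, R=–
  eel: L=–, R=ewe
  yak: L=–, R=–
  cat: L=bat, R=cod
  bat: L=ant, R=–
  cod: L=–, R=doe
  doe: L=–, R=–
  ewe: L=elk, R=fox
  fox: L=–, R=hen
  elk: L=–, R=emu
  ant: L=–, R=–
  hen: L=–, R=–
  emu: L=–, R=–

Path to eel: pug → kit → dog → hog → eel
Path to ewe: pug → kit → dog → hog → eel → ewe
eel lies on both paths and is an ancestor of the other node.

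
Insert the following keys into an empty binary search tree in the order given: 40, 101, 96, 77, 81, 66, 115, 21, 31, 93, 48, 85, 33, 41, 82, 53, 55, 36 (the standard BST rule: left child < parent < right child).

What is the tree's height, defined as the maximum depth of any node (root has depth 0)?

Insert 40: tree is empty, so 40 becomes the root.
Insert 101: 101 > 40 → go right. Place as right child of 40.
Insert 96: 96 > 40 → go right; 96 < 101 → go left. Place as left child of 101.
Insert 77: 77 > 40 → go right; 77 < 101 → go left; 77 < 96 → go left. Place as left child of 96.
Insert 81: 81 > 40 → go right; 81 < 101 → go left; 81 < 96 → go left; 81 > 77 → go right. Place as right child of 77.
Insert 66: 66 > 40 → go right; 66 < 101 → go left; 66 < 96 → go left; 66 < 77 → go left. Place as left child of 77.
Insert 115: 115 > 40 → go right; 115 > 101 → go right. Place as right child of 101.
Insert 21: 21 < 40 → go left. Place as left child of 40.
Insert 31: 31 < 40 → go left; 31 > 21 → go right. Place as right child of 21.
Insert 93: 93 > 40 → go right; 93 < 101 → go left; 93 < 96 → go left; 93 > 77 → go right; 93 > 81 → go right. Place as right child of 81.
Insert 48: 48 > 40 → go right; 48 < 101 → go left; 48 < 96 → go left; 48 < 77 → go left; 48 < 66 → go left. Place as left child of 66.
Insert 85: 85 > 40 → go right; 85 < 101 → go left; 85 < 96 → go left; 85 > 77 → go right; 85 > 81 → go right; 85 < 93 → go left. Place as left child of 93.
Insert 33: 33 < 40 → go left; 33 > 21 → go right; 33 > 31 → go right. Place as right child of 31.
Insert 41: 41 > 40 → go right; 41 < 101 → go left; 41 < 96 → go left; 41 < 77 → go left; 41 < 66 → go left; 41 < 48 → go left. Place as left child of 48.
Insert 82: 82 > 40 → go right; 82 < 101 → go left; 82 < 96 → go left; 82 > 77 → go right; 82 > 81 → go right; 82 < 93 → go left; 82 < 85 → go left. Place as left child of 85.
Insert 53: 53 > 40 → go right; 53 < 101 → go left; 53 < 96 → go left; 53 < 77 → go left; 53 < 66 → go left; 53 > 48 → go right. Place as right child of 48.
Insert 55: 55 > 40 → go right; 55 < 101 → go left; 55 < 96 → go left; 55 < 77 → go left; 55 < 66 → go left; 55 > 48 → go right; 55 > 53 → go right. Place as right child of 53.
Insert 36: 36 < 40 → go left; 36 > 21 → go right; 36 > 31 → go right; 36 > 33 → go right. Place as right child of 33.

The deepest node is 82 at depth 7.

7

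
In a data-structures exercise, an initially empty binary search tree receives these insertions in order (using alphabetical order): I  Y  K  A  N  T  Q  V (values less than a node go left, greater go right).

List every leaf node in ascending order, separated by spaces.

I: root
Y: right child of I (depth 1)
K: left child of Y (depth 2)
A: left child of I (depth 1)
N: right child of K (depth 3)
T: right child of N (depth 4)
Q: left child of T (depth 5)
V: right child of T (depth 5)

A Q V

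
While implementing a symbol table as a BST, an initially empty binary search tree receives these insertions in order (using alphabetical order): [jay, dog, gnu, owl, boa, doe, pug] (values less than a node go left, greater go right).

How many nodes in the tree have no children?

jay: root
dog: left child of jay (depth 1)
gnu: right child of dog (depth 2)
owl: right child of jay (depth 1)
boa: left child of dog (depth 2)
doe: right child of boa (depth 3)
pug: right child of owl (depth 2)

Leaves: doe, gnu, pug — 3 in total.

3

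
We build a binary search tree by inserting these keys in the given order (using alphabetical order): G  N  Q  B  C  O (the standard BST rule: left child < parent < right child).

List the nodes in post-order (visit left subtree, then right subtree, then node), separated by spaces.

C B O Q N G

Resulting structure (node: left, right):
  G: L=B, R=N
  N: L=–, R=Q
  Q: L=O, R=–
  B: L=–, R=C
  C: L=–, R=–
  O: L=–, R=–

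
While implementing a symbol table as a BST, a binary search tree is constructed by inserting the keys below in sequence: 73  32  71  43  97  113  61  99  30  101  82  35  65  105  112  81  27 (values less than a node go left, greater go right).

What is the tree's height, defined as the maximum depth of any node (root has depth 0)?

Insert 73: tree is empty, so 73 becomes the root.
Insert 32: 32 < 73 → go left. Place as left child of 73.
Insert 71: 71 < 73 → go left; 71 > 32 → go right. Place as right child of 32.
Insert 43: 43 < 73 → go left; 43 > 32 → go right; 43 < 71 → go left. Place as left child of 71.
Insert 97: 97 > 73 → go right. Place as right child of 73.
Insert 113: 113 > 73 → go right; 113 > 97 → go right. Place as right child of 97.
Insert 61: 61 < 73 → go left; 61 > 32 → go right; 61 < 71 → go left; 61 > 43 → go right. Place as right child of 43.
Insert 99: 99 > 73 → go right; 99 > 97 → go right; 99 < 113 → go left. Place as left child of 113.
Insert 30: 30 < 73 → go left; 30 < 32 → go left. Place as left child of 32.
Insert 101: 101 > 73 → go right; 101 > 97 → go right; 101 < 113 → go left; 101 > 99 → go right. Place as right child of 99.
Insert 82: 82 > 73 → go right; 82 < 97 → go left. Place as left child of 97.
Insert 35: 35 < 73 → go left; 35 > 32 → go right; 35 < 71 → go left; 35 < 43 → go left. Place as left child of 43.
Insert 65: 65 < 73 → go left; 65 > 32 → go right; 65 < 71 → go left; 65 > 43 → go right; 65 > 61 → go right. Place as right child of 61.
Insert 105: 105 > 73 → go right; 105 > 97 → go right; 105 < 113 → go left; 105 > 99 → go right; 105 > 101 → go right. Place as right child of 101.
Insert 112: 112 > 73 → go right; 112 > 97 → go right; 112 < 113 → go left; 112 > 99 → go right; 112 > 101 → go right; 112 > 105 → go right. Place as right child of 105.
Insert 81: 81 > 73 → go right; 81 < 97 → go left; 81 < 82 → go left. Place as left child of 82.
Insert 27: 27 < 73 → go left; 27 < 32 → go left; 27 < 30 → go left. Place as left child of 30.

The deepest node is 112 at depth 6.

6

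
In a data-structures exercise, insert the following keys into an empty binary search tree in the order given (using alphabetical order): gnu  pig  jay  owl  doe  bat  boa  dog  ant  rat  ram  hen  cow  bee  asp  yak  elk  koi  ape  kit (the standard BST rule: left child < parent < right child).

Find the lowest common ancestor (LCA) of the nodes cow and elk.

doe

Insert gnu: tree is empty, so gnu becomes the root.
Insert pig: pig > gnu → go right. Place as right child of gnu.
Insert jay: jay > gnu → go right; jay < pig → go left. Place as left child of pig.
Insert owl: owl > gnu → go right; owl < pig → go left; owl > jay → go right. Place as right child of jay.
Insert doe: doe < gnu → go left. Place as left child of gnu.
Insert bat: bat < gnu → go left; bat < doe → go left. Place as left child of doe.
Insert boa: boa < gnu → go left; boa < doe → go left; boa > bat → go right. Place as right child of bat.
Insert dog: dog < gnu → go left; dog > doe → go right. Place as right child of doe.
Insert ant: ant < gnu → go left; ant < doe → go left; ant < bat → go left. Place as left child of bat.
Insert rat: rat > gnu → go right; rat > pig → go right. Place as right child of pig.
Insert ram: ram > gnu → go right; ram > pig → go right; ram < rat → go left. Place as left child of rat.
Insert hen: hen > gnu → go right; hen < pig → go left; hen < jay → go left. Place as left child of jay.
Insert cow: cow < gnu → go left; cow < doe → go left; cow > bat → go right; cow > boa → go right. Place as right child of boa.
Insert bee: bee < gnu → go left; bee < doe → go left; bee > bat → go right; bee < boa → go left. Place as left child of boa.
Insert asp: asp < gnu → go left; asp < doe → go left; asp < bat → go left; asp > ant → go right. Place as right child of ant.
Insert yak: yak > gnu → go right; yak > pig → go right; yak > rat → go right. Place as right child of rat.
Insert elk: elk < gnu → go left; elk > doe → go right; elk > dog → go right. Place as right child of dog.
Insert koi: koi > gnu → go right; koi < pig → go left; koi > jay → go right; koi < owl → go left. Place as left child of owl.
Insert ape: ape < gnu → go left; ape < doe → go left; ape < bat → go left; ape > ant → go right; ape < asp → go left. Place as left child of asp.
Insert kit: kit > gnu → go right; kit < pig → go left; kit > jay → go right; kit < owl → go left; kit < koi → go left. Place as left child of koi.

Path to cow: gnu → doe → bat → boa → cow
Path to elk: gnu → doe → dog → elk
The paths share a prefix ending at doe, then split left and right.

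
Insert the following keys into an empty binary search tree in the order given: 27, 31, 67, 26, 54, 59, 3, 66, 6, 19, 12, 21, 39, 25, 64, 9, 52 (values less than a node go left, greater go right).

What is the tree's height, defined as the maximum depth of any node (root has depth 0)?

6

27: root
31: right child of 27 (depth 1)
67: right child of 31 (depth 2)
26: left child of 27 (depth 1)
54: left child of 67 (depth 3)
59: right child of 54 (depth 4)
3: left child of 26 (depth 2)
66: right child of 59 (depth 5)
6: right child of 3 (depth 3)
19: right child of 6 (depth 4)
12: left child of 19 (depth 5)
21: right child of 19 (depth 5)
39: left child of 54 (depth 4)
25: right child of 21 (depth 6)
64: left child of 66 (depth 6)
9: left child of 12 (depth 6)
52: right child of 39 (depth 5)

The deepest node is 25 at depth 6.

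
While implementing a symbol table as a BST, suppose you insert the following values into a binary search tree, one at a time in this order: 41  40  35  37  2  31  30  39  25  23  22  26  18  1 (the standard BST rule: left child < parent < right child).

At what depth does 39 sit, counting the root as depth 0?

Resulting structure (node: left, right):
  41: L=40, R=–
  40: L=35, R=–
  35: L=2, R=37
  37: L=–, R=39
  2: L=1, R=31
  31: L=30, R=–
  30: L=25, R=–
  39: L=–, R=–
  25: L=23, R=26
  23: L=22, R=–
  22: L=18, R=–
  26: L=–, R=–
  18: L=–, R=–
  1: L=–, R=–

Path to 39: 41 → 40 → 35 → 37 → 39, which is 4 edges.

4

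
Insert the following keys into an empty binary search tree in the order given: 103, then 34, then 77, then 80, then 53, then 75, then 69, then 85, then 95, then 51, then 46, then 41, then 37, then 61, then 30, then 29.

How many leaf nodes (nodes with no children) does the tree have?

Insert 103: tree is empty, so 103 becomes the root.
Insert 34: 34 < 103 → go left. Place as left child of 103.
Insert 77: 77 < 103 → go left; 77 > 34 → go right. Place as right child of 34.
Insert 80: 80 < 103 → go left; 80 > 34 → go right; 80 > 77 → go right. Place as right child of 77.
Insert 53: 53 < 103 → go left; 53 > 34 → go right; 53 < 77 → go left. Place as left child of 77.
Insert 75: 75 < 103 → go left; 75 > 34 → go right; 75 < 77 → go left; 75 > 53 → go right. Place as right child of 53.
Insert 69: 69 < 103 → go left; 69 > 34 → go right; 69 < 77 → go left; 69 > 53 → go right; 69 < 75 → go left. Place as left child of 75.
Insert 85: 85 < 103 → go left; 85 > 34 → go right; 85 > 77 → go right; 85 > 80 → go right. Place as right child of 80.
Insert 95: 95 < 103 → go left; 95 > 34 → go right; 95 > 77 → go right; 95 > 80 → go right; 95 > 85 → go right. Place as right child of 85.
Insert 51: 51 < 103 → go left; 51 > 34 → go right; 51 < 77 → go left; 51 < 53 → go left. Place as left child of 53.
Insert 46: 46 < 103 → go left; 46 > 34 → go right; 46 < 77 → go left; 46 < 53 → go left; 46 < 51 → go left. Place as left child of 51.
Insert 41: 41 < 103 → go left; 41 > 34 → go right; 41 < 77 → go left; 41 < 53 → go left; 41 < 51 → go left; 41 < 46 → go left. Place as left child of 46.
Insert 37: 37 < 103 → go left; 37 > 34 → go right; 37 < 77 → go left; 37 < 53 → go left; 37 < 51 → go left; 37 < 46 → go left; 37 < 41 → go left. Place as left child of 41.
Insert 61: 61 < 103 → go left; 61 > 34 → go right; 61 < 77 → go left; 61 > 53 → go right; 61 < 75 → go left; 61 < 69 → go left. Place as left child of 69.
Insert 30: 30 < 103 → go left; 30 < 34 → go left. Place as left child of 34.
Insert 29: 29 < 103 → go left; 29 < 34 → go left; 29 < 30 → go left. Place as left child of 30.

Leaves: 29, 37, 61, 95 — 4 in total.

4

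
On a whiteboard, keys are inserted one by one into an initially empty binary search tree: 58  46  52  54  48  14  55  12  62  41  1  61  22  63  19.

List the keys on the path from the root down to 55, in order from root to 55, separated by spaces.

58: root
46: left child of 58 (depth 1)
52: right child of 46 (depth 2)
54: right child of 52 (depth 3)
48: left child of 52 (depth 3)
14: left child of 46 (depth 2)
55: right child of 54 (depth 4)
12: left child of 14 (depth 3)
62: right child of 58 (depth 1)
41: right child of 14 (depth 3)
1: left child of 12 (depth 4)
61: left child of 62 (depth 2)
22: left child of 41 (depth 4)
63: right child of 62 (depth 2)
19: left child of 22 (depth 5)

58 46 52 54 55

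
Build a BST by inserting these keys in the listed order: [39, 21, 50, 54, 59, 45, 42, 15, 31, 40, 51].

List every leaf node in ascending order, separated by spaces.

15 31 40 51 59

39: root
21: left child of 39 (depth 1)
50: right child of 39 (depth 1)
54: right child of 50 (depth 2)
59: right child of 54 (depth 3)
45: left child of 50 (depth 2)
42: left child of 45 (depth 3)
15: left child of 21 (depth 2)
31: right child of 21 (depth 2)
40: left child of 42 (depth 4)
51: left child of 54 (depth 3)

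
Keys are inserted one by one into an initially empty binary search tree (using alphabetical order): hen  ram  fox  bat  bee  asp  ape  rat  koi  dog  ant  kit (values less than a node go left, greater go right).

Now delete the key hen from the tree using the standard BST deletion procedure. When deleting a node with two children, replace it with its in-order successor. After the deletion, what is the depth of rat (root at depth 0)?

2

hen: root
ram: right child of hen (depth 1)
fox: left child of hen (depth 1)
bat: left child of fox (depth 2)
bee: right child of bat (depth 3)
asp: left child of bat (depth 3)
ape: left child of asp (depth 4)
rat: right child of ram (depth 2)
koi: left child of ram (depth 2)
dog: right child of bee (depth 4)
ant: left child of ape (depth 5)
kit: left child of koi (depth 3)

Delete hen (two children — replace with in-order successor).
After deletion, path to rat: kit → ram → rat.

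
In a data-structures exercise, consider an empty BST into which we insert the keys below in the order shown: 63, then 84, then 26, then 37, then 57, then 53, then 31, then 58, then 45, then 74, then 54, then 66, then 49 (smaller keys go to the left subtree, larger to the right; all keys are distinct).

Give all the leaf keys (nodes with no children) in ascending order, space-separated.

Insert 63: tree is empty, so 63 becomes the root.
Insert 84: 84 > 63 → go right. Place as right child of 63.
Insert 26: 26 < 63 → go left. Place as left child of 63.
Insert 37: 37 < 63 → go left; 37 > 26 → go right. Place as right child of 26.
Insert 57: 57 < 63 → go left; 57 > 26 → go right; 57 > 37 → go right. Place as right child of 37.
Insert 53: 53 < 63 → go left; 53 > 26 → go right; 53 > 37 → go right; 53 < 57 → go left. Place as left child of 57.
Insert 31: 31 < 63 → go left; 31 > 26 → go right; 31 < 37 → go left. Place as left child of 37.
Insert 58: 58 < 63 → go left; 58 > 26 → go right; 58 > 37 → go right; 58 > 57 → go right. Place as right child of 57.
Insert 45: 45 < 63 → go left; 45 > 26 → go right; 45 > 37 → go right; 45 < 57 → go left; 45 < 53 → go left. Place as left child of 53.
Insert 74: 74 > 63 → go right; 74 < 84 → go left. Place as left child of 84.
Insert 54: 54 < 63 → go left; 54 > 26 → go right; 54 > 37 → go right; 54 < 57 → go left; 54 > 53 → go right. Place as right child of 53.
Insert 66: 66 > 63 → go right; 66 < 84 → go left; 66 < 74 → go left. Place as left child of 74.
Insert 49: 49 < 63 → go left; 49 > 26 → go right; 49 > 37 → go right; 49 < 57 → go left; 49 < 53 → go left; 49 > 45 → go right. Place as right child of 45.

31 49 54 58 66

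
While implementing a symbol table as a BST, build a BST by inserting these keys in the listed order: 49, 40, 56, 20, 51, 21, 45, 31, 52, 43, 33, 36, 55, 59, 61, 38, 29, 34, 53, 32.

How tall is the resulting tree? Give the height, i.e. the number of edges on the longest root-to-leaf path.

Resulting structure (node: left, right):
  49: L=40, R=56
  40: L=20, R=45
  56: L=51, R=59
  20: L=–, R=21
  51: L=–, R=52
  21: L=–, R=31
  45: L=43, R=–
  31: L=29, R=33
  52: L=–, R=55
  43: L=–, R=–
  33: L=32, R=36
  36: L=34, R=38
  55: L=53, R=–
  59: L=–, R=61
  61: L=–, R=–
  38: L=–, R=–
  29: L=–, R=–
  34: L=–, R=–
  53: L=–, R=–
  32: L=–, R=–

The deepest node is 38 at depth 7.

7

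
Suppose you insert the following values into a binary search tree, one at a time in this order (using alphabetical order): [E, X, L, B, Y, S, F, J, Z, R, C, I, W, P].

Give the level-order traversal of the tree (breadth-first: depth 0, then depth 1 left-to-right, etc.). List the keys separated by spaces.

E B X C L Y F S Z J R W I P

Insert E: tree is empty, so E becomes the root.
Insert X: X > E → go right. Place as right child of E.
Insert L: L > E → go right; L < X → go left. Place as left child of X.
Insert B: B < E → go left. Place as left child of E.
Insert Y: Y > E → go right; Y > X → go right. Place as right child of X.
Insert S: S > E → go right; S < X → go left; S > L → go right. Place as right child of L.
Insert F: F > E → go right; F < X → go left; F < L → go left. Place as left child of L.
Insert J: J > E → go right; J < X → go left; J < L → go left; J > F → go right. Place as right child of F.
Insert Z: Z > E → go right; Z > X → go right; Z > Y → go right. Place as right child of Y.
Insert R: R > E → go right; R < X → go left; R > L → go right; R < S → go left. Place as left child of S.
Insert C: C < E → go left; C > B → go right. Place as right child of B.
Insert I: I > E → go right; I < X → go left; I < L → go left; I > F → go right; I < J → go left. Place as left child of J.
Insert W: W > E → go right; W < X → go left; W > L → go right; W > S → go right. Place as right child of S.
Insert P: P > E → go right; P < X → go left; P > L → go right; P < S → go left; P < R → go left. Place as left child of R.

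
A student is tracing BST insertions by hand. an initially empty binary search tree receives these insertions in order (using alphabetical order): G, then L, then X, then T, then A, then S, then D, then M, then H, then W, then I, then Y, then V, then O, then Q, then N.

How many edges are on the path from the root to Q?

7

Insert G: tree is empty, so G becomes the root.
Insert L: L > G → go right. Place as right child of G.
Insert X: X > G → go right; X > L → go right. Place as right child of L.
Insert T: T > G → go right; T > L → go right; T < X → go left. Place as left child of X.
Insert A: A < G → go left. Place as left child of G.
Insert S: S > G → go right; S > L → go right; S < X → go left; S < T → go left. Place as left child of T.
Insert D: D < G → go left; D > A → go right. Place as right child of A.
Insert M: M > G → go right; M > L → go right; M < X → go left; M < T → go left; M < S → go left. Place as left child of S.
Insert H: H > G → go right; H < L → go left. Place as left child of L.
Insert W: W > G → go right; W > L → go right; W < X → go left; W > T → go right. Place as right child of T.
Insert I: I > G → go right; I < L → go left; I > H → go right. Place as right child of H.
Insert Y: Y > G → go right; Y > L → go right; Y > X → go right. Place as right child of X.
Insert V: V > G → go right; V > L → go right; V < X → go left; V > T → go right; V < W → go left. Place as left child of W.
Insert O: O > G → go right; O > L → go right; O < X → go left; O < T → go left; O < S → go left; O > M → go right. Place as right child of M.
Insert Q: Q > G → go right; Q > L → go right; Q < X → go left; Q < T → go left; Q < S → go left; Q > M → go right; Q > O → go right. Place as right child of O.
Insert N: N > G → go right; N > L → go right; N < X → go left; N < T → go left; N < S → go left; N > M → go right; N < O → go left. Place as left child of O.

Path to Q: G → L → X → T → S → M → O → Q, which is 7 edges.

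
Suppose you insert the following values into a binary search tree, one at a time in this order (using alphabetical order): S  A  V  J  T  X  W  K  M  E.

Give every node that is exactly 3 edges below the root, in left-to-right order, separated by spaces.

E K W

S: root
A: left child of S (depth 1)
V: right child of S (depth 1)
J: right child of A (depth 2)
T: left child of V (depth 2)
X: right child of V (depth 2)
W: left child of X (depth 3)
K: right child of J (depth 3)
M: right child of K (depth 4)
E: left child of J (depth 3)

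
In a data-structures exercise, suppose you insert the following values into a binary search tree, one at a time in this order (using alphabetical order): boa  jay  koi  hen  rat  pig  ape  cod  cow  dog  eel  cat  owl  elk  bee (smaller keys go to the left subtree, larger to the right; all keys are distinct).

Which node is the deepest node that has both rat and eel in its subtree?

boa: root
jay: right child of boa (depth 1)
koi: right child of jay (depth 2)
hen: left child of jay (depth 2)
rat: right child of koi (depth 3)
pig: left child of rat (depth 4)
ape: left child of boa (depth 1)
cod: left child of hen (depth 3)
cow: right child of cod (depth 4)
dog: right child of cow (depth 5)
eel: right child of dog (depth 6)
cat: left child of cod (depth 4)
owl: left child of pig (depth 5)
elk: right child of eel (depth 7)
bee: right child of ape (depth 2)

Path to rat: boa → jay → koi → rat
Path to eel: boa → jay → hen → cod → cow → dog → eel
The paths share a prefix ending at jay, then split left and right.

jay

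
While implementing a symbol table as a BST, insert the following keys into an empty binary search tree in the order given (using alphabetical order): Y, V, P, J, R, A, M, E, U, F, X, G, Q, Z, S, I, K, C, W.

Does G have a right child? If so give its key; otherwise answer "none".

I

Resulting structure (node: left, right):
  Y: L=V, R=Z
  V: L=P, R=X
  P: L=J, R=R
  J: L=A, R=M
  R: L=Q, R=U
  A: L=–, R=E
  M: L=K, R=–
  E: L=C, R=F
  U: L=S, R=–
  F: L=–, R=G
  X: L=W, R=–
  G: L=–, R=I
  Q: L=–, R=–
  Z: L=–, R=–
  S: L=–, R=–
  I: L=–, R=–
  K: L=–, R=–
  C: L=–, R=–
  W: L=–, R=–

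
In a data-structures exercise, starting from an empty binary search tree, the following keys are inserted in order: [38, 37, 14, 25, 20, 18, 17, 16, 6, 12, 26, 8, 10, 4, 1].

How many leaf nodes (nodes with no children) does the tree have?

38: root
37: left child of 38 (depth 1)
14: left child of 37 (depth 2)
25: right child of 14 (depth 3)
20: left child of 25 (depth 4)
18: left child of 20 (depth 5)
17: left child of 18 (depth 6)
16: left child of 17 (depth 7)
6: left child of 14 (depth 3)
12: right child of 6 (depth 4)
26: right child of 25 (depth 4)
8: left child of 12 (depth 5)
10: right child of 8 (depth 6)
4: left child of 6 (depth 4)
1: left child of 4 (depth 5)

Leaves: 1, 10, 16, 26 — 4 in total.

4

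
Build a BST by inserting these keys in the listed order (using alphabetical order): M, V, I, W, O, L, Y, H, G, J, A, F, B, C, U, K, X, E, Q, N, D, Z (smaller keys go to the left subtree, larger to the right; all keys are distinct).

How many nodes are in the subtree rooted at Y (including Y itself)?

Resulting structure (node: left, right):
  M: L=I, R=V
  V: L=O, R=W
  I: L=H, R=L
  W: L=–, R=Y
  O: L=N, R=U
  L: L=J, R=–
  Y: L=X, R=Z
  H: L=G, R=–
  G: L=A, R=–
  J: L=–, R=K
  A: L=–, R=F
  F: L=B, R=–
  B: L=–, R=C
  C: L=–, R=E
  U: L=Q, R=–
  K: L=–, R=–
  X: L=–, R=–
  E: L=D, R=–
  Q: L=–, R=–
  N: L=–, R=–
  D: L=–, R=–
  Z: L=–, R=–

Subtree rooted at Y contains: Y, X, Z — 3 nodes.

3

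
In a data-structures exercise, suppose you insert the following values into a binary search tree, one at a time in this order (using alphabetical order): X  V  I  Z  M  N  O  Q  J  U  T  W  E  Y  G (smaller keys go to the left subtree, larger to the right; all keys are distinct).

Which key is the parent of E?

Insert X: tree is empty, so X becomes the root.
Insert V: V < X → go left. Place as left child of X.
Insert I: I < X → go left; I < V → go left. Place as left child of V.
Insert Z: Z > X → go right. Place as right child of X.
Insert M: M < X → go left; M < V → go left; M > I → go right. Place as right child of I.
Insert N: N < X → go left; N < V → go left; N > I → go right; N > M → go right. Place as right child of M.
Insert O: O < X → go left; O < V → go left; O > I → go right; O > M → go right; O > N → go right. Place as right child of N.
Insert Q: Q < X → go left; Q < V → go left; Q > I → go right; Q > M → go right; Q > N → go right; Q > O → go right. Place as right child of O.
Insert J: J < X → go left; J < V → go left; J > I → go right; J < M → go left. Place as left child of M.
Insert U: U < X → go left; U < V → go left; U > I → go right; U > M → go right; U > N → go right; U > O → go right; U > Q → go right. Place as right child of Q.
Insert T: T < X → go left; T < V → go left; T > I → go right; T > M → go right; T > N → go right; T > O → go right; T > Q → go right; T < U → go left. Place as left child of U.
Insert W: W < X → go left; W > V → go right. Place as right child of V.
Insert E: E < X → go left; E < V → go left; E < I → go left. Place as left child of I.
Insert Y: Y > X → go right; Y < Z → go left. Place as left child of Z.
Insert G: G < X → go left; G < V → go left; G < I → go left; G > E → go right. Place as right child of E.

I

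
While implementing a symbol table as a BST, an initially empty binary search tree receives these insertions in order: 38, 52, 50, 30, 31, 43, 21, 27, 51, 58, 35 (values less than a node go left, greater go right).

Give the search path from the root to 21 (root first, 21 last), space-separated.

38: root
52: right child of 38 (depth 1)
50: left child of 52 (depth 2)
30: left child of 38 (depth 1)
31: right child of 30 (depth 2)
43: left child of 50 (depth 3)
21: left child of 30 (depth 2)
27: right child of 21 (depth 3)
51: right child of 50 (depth 3)
58: right child of 52 (depth 2)
35: right child of 31 (depth 3)

38 30 21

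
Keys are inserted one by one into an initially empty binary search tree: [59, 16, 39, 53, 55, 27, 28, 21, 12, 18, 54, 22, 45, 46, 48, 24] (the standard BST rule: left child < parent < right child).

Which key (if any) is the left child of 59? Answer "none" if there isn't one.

16

Resulting structure (node: left, right):
  59: L=16, R=–
  16: L=12, R=39
  39: L=27, R=53
  53: L=45, R=55
  55: L=54, R=–
  27: L=21, R=28
  28: L=–, R=–
  21: L=18, R=22
  12: L=–, R=–
  18: L=–, R=–
  54: L=–, R=–
  22: L=–, R=24
  45: L=–, R=46
  46: L=–, R=48
  48: L=–, R=–
  24: L=–, R=–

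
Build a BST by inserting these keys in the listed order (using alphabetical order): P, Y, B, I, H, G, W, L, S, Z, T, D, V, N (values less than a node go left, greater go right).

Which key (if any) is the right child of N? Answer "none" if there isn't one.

P: root
Y: right child of P (depth 1)
B: left child of P (depth 1)
I: right child of B (depth 2)
H: left child of I (depth 3)
G: left child of H (depth 4)
W: left child of Y (depth 2)
L: right child of I (depth 3)
S: left child of W (depth 3)
Z: right child of Y (depth 2)
T: right child of S (depth 4)
D: left child of G (depth 5)
V: right child of T (depth 5)
N: right child of L (depth 4)

none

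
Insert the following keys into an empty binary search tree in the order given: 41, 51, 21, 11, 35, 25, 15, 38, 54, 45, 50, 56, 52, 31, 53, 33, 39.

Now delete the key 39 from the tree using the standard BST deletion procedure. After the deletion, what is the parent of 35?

Resulting structure (node: left, right):
  41: L=21, R=51
  51: L=45, R=54
  21: L=11, R=35
  11: L=–, R=15
  35: L=25, R=38
  25: L=–, R=31
  15: L=–, R=–
  38: L=–, R=39
  54: L=52, R=56
  45: L=–, R=50
  50: L=–, R=–
  56: L=–, R=–
  52: L=–, R=53
  31: L=–, R=33
  53: L=–, R=–
  33: L=–, R=–
  39: L=–, R=–

Delete 39 (at most one child — splice it out).
After deletion, 35's parent is 21.

21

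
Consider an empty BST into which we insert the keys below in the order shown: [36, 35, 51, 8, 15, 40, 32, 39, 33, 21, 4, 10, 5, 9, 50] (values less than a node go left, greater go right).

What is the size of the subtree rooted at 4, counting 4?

Insert 36: tree is empty, so 36 becomes the root.
Insert 35: 35 < 36 → go left. Place as left child of 36.
Insert 51: 51 > 36 → go right. Place as right child of 36.
Insert 8: 8 < 36 → go left; 8 < 35 → go left. Place as left child of 35.
Insert 15: 15 < 36 → go left; 15 < 35 → go left; 15 > 8 → go right. Place as right child of 8.
Insert 40: 40 > 36 → go right; 40 < 51 → go left. Place as left child of 51.
Insert 32: 32 < 36 → go left; 32 < 35 → go left; 32 > 8 → go right; 32 > 15 → go right. Place as right child of 15.
Insert 39: 39 > 36 → go right; 39 < 51 → go left; 39 < 40 → go left. Place as left child of 40.
Insert 33: 33 < 36 → go left; 33 < 35 → go left; 33 > 8 → go right; 33 > 15 → go right; 33 > 32 → go right. Place as right child of 32.
Insert 21: 21 < 36 → go left; 21 < 35 → go left; 21 > 8 → go right; 21 > 15 → go right; 21 < 32 → go left. Place as left child of 32.
Insert 4: 4 < 36 → go left; 4 < 35 → go left; 4 < 8 → go left. Place as left child of 8.
Insert 10: 10 < 36 → go left; 10 < 35 → go left; 10 > 8 → go right; 10 < 15 → go left. Place as left child of 15.
Insert 5: 5 < 36 → go left; 5 < 35 → go left; 5 < 8 → go left; 5 > 4 → go right. Place as right child of 4.
Insert 9: 9 < 36 → go left; 9 < 35 → go left; 9 > 8 → go right; 9 < 15 → go left; 9 < 10 → go left. Place as left child of 10.
Insert 50: 50 > 36 → go right; 50 < 51 → go left; 50 > 40 → go right. Place as right child of 40.

Subtree rooted at 4 contains: 4, 5 — 2 nodes.

2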